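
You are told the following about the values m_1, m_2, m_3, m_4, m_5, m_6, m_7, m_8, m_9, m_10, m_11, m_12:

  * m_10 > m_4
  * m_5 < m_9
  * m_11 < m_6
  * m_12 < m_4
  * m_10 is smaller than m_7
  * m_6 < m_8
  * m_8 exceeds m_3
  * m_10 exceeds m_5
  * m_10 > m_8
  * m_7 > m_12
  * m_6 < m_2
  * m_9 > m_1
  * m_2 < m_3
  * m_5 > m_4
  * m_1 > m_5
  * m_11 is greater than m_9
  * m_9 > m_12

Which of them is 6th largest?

The consecutive relations fix a unique order: m_12 < m_4 < m_5 < m_1 < m_9 < m_11 < m_6 < m_2 < m_3 < m_8 < m_10 < m_7.
Counting 6 from the largest end gives m_6.

m_6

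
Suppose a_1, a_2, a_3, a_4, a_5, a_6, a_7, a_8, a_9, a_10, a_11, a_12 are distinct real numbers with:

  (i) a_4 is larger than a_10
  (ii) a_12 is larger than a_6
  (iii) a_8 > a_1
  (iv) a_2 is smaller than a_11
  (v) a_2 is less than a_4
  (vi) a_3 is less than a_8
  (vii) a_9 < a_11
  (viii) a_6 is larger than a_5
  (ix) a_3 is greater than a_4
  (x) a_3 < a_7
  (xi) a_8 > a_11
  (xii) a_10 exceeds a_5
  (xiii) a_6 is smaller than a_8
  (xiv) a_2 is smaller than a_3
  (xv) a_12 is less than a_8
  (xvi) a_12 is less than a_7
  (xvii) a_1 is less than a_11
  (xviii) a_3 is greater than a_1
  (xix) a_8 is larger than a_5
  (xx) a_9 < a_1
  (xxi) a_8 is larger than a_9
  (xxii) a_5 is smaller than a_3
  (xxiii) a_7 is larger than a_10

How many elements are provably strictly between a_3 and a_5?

Chaining upward from a_5 reaches: a_10, a_6, a_12, a_4, a_8, a_7.
Chaining downward from a_3 reaches: a_10, a_9, a_1, a_2, a_4.
Strictly between a_5 and a_3 are those in both lists: a_10, a_4 — 2 elements.

2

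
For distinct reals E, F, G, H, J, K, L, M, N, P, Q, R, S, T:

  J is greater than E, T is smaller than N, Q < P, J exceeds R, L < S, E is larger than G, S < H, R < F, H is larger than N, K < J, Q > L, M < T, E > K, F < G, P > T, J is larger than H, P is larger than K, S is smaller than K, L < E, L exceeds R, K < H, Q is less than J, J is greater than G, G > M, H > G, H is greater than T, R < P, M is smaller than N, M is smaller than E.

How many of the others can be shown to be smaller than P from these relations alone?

The elements the relations force below P are R, L, S, M, Q, K, T — no chain reaches any other.
That is 7.

7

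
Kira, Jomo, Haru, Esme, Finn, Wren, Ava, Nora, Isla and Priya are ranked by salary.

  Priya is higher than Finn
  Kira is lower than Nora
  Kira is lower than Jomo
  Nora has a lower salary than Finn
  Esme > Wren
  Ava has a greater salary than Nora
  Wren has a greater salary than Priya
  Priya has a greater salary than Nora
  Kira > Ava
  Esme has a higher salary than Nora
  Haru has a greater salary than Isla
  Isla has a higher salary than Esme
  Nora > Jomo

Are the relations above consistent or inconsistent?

We have Nora < Ava stated directly, yet also Ava < Kira < Jomo < Nora by chaining the others — so Ava < Nora. Contradiction.

inconsistent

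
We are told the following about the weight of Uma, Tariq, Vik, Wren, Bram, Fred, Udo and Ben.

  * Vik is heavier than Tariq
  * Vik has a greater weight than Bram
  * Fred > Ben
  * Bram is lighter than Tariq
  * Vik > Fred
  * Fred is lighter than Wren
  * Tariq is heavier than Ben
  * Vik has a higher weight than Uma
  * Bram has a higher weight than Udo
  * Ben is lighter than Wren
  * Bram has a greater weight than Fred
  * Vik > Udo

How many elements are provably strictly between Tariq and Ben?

2

Chaining upward from Ben reaches: Fred, Bram, Wren, Vik.
Chaining downward from Tariq reaches: Udo, Fred, Bram.
Strictly between Ben and Tariq are those in both lists: Fred, Bram — 2 elements.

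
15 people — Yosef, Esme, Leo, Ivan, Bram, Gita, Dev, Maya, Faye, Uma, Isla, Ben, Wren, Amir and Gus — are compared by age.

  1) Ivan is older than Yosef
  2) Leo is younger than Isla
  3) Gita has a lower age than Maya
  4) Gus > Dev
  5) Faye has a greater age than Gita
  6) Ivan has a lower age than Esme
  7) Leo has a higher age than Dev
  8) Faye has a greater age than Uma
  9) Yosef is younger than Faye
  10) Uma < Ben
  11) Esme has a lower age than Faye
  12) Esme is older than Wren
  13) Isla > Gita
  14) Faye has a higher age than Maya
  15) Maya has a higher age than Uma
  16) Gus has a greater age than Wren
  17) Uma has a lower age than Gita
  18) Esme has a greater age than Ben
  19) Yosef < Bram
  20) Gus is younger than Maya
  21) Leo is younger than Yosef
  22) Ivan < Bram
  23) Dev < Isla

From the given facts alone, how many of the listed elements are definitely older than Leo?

Directly above Leo: Yosef, Isla.
One step further: Ivan, Bram, Faye (5 so far).
One step further: Esme (6 so far).
No other element is forced above Leo by the given relations, so the count is 6.

6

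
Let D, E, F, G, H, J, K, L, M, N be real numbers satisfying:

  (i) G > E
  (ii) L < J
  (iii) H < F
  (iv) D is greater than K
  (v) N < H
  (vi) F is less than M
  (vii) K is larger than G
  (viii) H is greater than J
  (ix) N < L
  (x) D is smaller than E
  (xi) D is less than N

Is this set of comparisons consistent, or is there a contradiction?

inconsistent

Chaining the given relations yields E < G < K < D, so E < D. But one relation states D < E. These cannot both hold.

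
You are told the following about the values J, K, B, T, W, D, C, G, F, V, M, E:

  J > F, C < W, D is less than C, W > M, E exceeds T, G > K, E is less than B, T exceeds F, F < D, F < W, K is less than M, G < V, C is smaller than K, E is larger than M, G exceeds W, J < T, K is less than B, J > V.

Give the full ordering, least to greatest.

Each adjacent pair is fixed by a given relation: F < D; D < C; C < K; K < M; M < W; W < G; G < V; V < J; J < T; T < E; E < B. Chaining them end to end gives the full order.

F < D < C < K < M < W < G < V < J < T < E < B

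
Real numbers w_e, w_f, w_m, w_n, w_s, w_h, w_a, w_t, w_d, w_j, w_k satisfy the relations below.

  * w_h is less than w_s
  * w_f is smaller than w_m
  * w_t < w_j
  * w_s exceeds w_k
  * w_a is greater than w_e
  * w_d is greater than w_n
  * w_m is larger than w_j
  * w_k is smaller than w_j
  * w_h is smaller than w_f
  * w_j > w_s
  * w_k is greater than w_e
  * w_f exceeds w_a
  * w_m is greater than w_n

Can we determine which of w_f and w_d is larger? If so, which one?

Following every chain through w_d: below w_d we get w_n.
w_f is not reached, and no chain runs the other way from w_f to w_d.
So the given relations leave the order of w_d and w_f undetermined.

undetermined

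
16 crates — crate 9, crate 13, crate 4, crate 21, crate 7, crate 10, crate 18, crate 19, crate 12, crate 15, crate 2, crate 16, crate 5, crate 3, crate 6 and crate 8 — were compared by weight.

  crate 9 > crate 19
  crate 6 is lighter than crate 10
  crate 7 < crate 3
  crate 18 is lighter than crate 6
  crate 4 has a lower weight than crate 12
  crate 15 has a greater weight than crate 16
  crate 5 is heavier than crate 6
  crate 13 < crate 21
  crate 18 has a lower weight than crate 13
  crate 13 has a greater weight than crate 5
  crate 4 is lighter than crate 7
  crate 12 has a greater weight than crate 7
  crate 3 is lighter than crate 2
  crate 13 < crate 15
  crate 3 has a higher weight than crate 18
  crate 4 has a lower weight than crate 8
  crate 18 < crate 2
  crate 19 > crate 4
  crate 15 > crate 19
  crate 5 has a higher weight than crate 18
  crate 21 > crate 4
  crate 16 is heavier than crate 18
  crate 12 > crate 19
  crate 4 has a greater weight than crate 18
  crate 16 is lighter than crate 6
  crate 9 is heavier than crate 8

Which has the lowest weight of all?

crate 18

crate 4 is not least since crate 18 < crate 4; crate 7 is not least since crate 4 < crate 7; crate 8 is not least since crate 4 < crate 8; crate 16 is not least since crate 18 < crate 16; crate 6 is not least since crate 18 < crate 6; crate 10 is not least since crate 6 < crate 10; crate 5 is not least since crate 6 < crate 5; crate 13 is not least since crate 18 < crate 13; crate 3 is not least since crate 18 < crate 3; crate 21 is not least since crate 13 < crate 21; crate 19 is not least since crate 4 < crate 19; crate 9 is not least since crate 8 < crate 9; crate 12 is not least since crate 19 < crate 12; crate 15 is not least since crate 19 < crate 15; crate 2 is not least since crate 3 < crate 2.
Only crate 18 has nothing below it, so crate 18 is the lowest weight.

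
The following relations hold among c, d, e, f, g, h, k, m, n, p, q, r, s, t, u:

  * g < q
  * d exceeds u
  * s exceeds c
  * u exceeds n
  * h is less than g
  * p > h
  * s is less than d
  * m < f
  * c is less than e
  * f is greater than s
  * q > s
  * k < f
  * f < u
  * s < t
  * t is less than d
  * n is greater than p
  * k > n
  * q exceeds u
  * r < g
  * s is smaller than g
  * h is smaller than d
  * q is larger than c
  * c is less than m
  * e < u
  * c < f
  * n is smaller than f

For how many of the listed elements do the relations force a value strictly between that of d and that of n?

3

The relations place n below d. An element lies strictly between them when it is forced above n and also forced below d.
Above n: {k, f, u, q}. Below d: {c, h, e, s, m, p, k, f, u, t}.
Intersection: {k, f, u} — 3.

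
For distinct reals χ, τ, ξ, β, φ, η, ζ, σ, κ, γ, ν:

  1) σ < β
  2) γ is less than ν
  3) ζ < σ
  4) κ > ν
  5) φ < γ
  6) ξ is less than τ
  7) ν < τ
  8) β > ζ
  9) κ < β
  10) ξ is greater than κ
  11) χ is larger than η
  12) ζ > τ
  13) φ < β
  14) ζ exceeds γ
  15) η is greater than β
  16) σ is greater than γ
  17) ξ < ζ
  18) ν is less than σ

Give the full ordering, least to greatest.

Nothing is placed below φ, so it is least; from there φ < γ; γ < ν; ν < κ; κ < ξ; ξ < τ; τ < ζ; ζ < σ; σ < β; β < η; η < χ, each given directly.

φ < γ < ν < κ < ξ < τ < ζ < σ < β < η < χ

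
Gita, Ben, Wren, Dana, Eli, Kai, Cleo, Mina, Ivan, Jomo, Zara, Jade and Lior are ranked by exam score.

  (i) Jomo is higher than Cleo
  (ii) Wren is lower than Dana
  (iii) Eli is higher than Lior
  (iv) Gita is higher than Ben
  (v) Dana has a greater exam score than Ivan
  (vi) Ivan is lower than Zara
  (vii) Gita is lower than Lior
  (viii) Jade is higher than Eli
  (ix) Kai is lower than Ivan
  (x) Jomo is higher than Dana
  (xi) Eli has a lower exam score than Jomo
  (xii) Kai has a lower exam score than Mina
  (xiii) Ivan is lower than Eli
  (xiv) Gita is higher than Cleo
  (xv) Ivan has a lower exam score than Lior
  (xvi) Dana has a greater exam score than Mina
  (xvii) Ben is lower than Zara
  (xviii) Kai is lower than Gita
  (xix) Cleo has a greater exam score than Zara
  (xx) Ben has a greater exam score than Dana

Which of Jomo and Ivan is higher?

Jomo

Ivan < Dana and Dana < Ben give Ivan < Ben.
Then Ben < Zara extends the chain to Zara.
Then Zara < Cleo extends the chain to Cleo.
Then Cleo < Gita extends the chain to Gita.
With Gita < Lior: Ivan < Dana < Ben < Zara < Cleo < Gita < Lior.
With Lior < Eli: Ivan < Dana < Ben < Zara < Cleo < Gita < Lior < Eli.
With Eli < Jomo: Ivan < Dana < Ben < Zara < Cleo < Gita < Lior < Eli < Jomo.
So Ivan < Jomo; Jomo is the higher of the two.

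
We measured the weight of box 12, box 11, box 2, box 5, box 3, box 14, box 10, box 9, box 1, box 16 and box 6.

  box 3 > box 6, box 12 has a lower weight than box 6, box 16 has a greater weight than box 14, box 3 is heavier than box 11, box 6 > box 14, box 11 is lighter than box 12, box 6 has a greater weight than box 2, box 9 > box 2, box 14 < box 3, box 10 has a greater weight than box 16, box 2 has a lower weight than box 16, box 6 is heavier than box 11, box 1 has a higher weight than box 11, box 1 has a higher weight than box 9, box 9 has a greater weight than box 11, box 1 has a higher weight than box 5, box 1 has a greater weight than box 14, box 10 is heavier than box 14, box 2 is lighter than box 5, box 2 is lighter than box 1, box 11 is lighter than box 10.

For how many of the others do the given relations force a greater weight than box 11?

6

Directly above box 11: box 12, box 6, box 9, box 3, box 1, box 10.
Nothing else is reachable above box 11; 6 in all.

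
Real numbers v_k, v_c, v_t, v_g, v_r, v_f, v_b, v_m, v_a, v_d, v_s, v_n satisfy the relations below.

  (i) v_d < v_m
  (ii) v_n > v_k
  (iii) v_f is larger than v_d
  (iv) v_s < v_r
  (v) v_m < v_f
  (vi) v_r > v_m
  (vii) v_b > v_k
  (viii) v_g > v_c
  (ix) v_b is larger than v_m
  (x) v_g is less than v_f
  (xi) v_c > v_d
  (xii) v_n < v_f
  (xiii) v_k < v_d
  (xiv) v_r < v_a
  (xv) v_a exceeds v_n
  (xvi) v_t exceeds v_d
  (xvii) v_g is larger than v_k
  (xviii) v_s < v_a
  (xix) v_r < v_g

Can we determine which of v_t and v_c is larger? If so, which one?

undetermined

Following every chain through v_c: above v_c we get v_g, v_f; below v_c we get v_k, v_d.
v_t is not reached, and no chain runs the other way from v_t to v_c.
So the given relations leave the order of v_c and v_t undetermined.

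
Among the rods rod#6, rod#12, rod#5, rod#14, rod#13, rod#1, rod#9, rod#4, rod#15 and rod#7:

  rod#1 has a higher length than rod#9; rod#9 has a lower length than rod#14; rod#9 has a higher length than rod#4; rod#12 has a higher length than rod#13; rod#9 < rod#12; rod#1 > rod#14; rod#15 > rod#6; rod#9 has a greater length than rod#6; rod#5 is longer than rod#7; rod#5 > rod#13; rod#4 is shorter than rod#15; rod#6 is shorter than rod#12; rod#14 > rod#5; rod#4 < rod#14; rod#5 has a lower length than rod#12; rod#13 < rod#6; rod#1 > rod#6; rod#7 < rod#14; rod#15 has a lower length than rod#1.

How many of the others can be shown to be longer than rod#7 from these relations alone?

4

Directly above rod#7: rod#5, rod#14.
One step further: rod#12, rod#1 (4 so far).
No other element is forced above rod#7 by the given relations, so the count is 4.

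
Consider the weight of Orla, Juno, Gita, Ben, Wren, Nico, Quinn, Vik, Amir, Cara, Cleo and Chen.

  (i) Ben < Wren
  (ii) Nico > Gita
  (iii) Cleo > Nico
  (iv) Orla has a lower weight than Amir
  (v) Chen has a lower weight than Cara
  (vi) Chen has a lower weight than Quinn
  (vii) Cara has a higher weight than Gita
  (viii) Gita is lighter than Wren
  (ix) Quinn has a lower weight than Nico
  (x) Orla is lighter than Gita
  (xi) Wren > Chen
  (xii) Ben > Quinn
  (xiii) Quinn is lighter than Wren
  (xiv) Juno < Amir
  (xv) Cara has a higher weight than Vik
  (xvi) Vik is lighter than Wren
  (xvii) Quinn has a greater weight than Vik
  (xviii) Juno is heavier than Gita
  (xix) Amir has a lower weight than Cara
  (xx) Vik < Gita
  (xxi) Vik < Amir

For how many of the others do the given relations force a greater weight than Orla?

7

The elements the relations force above Orla are Gita, Juno, Nico, Amir, Cara, Wren, Cleo — no chain reaches any other.
That is 7.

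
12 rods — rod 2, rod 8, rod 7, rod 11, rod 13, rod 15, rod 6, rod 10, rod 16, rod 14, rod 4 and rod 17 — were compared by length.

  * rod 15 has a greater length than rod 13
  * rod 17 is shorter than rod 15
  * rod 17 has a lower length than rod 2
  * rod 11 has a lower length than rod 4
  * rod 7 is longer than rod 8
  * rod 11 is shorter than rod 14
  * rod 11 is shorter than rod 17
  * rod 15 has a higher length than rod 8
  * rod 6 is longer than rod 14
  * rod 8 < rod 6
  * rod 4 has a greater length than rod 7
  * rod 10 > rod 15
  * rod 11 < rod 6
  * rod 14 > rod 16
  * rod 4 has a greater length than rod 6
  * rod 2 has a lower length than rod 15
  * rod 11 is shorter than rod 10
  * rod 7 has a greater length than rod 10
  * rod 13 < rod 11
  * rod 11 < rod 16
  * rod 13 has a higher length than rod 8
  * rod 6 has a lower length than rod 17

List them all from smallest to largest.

The consecutive links are each given: rod 8 < rod 13; rod 13 < rod 11; rod 11 < rod 16; rod 16 < rod 14; rod 14 < rod 6; rod 6 < rod 17; rod 17 < rod 2; rod 2 < rod 15; rod 15 < rod 10; rod 10 < rod 7; rod 7 < rod 4.

rod 8 < rod 13 < rod 11 < rod 16 < rod 14 < rod 6 < rod 17 < rod 2 < rod 15 < rod 10 < rod 7 < rod 4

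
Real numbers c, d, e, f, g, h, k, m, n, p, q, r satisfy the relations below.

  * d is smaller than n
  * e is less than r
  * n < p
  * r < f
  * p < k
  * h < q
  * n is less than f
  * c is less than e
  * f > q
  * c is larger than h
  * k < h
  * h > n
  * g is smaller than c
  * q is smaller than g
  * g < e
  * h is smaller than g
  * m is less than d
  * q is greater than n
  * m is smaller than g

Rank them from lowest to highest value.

The consecutive links are each given: m < d; d < n; n < p; p < k; k < h; h < q; q < g; g < c; c < e; e < r; r < f.

m < d < n < p < k < h < q < g < c < e < r < f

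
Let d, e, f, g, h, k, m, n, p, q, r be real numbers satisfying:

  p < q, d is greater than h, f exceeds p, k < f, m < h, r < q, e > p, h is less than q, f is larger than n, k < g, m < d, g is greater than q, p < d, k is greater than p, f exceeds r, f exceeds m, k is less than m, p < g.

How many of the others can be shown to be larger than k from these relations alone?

6

The elements the relations force above k are m, h, q, g, f, d — no chain reaches any other.
That is 6.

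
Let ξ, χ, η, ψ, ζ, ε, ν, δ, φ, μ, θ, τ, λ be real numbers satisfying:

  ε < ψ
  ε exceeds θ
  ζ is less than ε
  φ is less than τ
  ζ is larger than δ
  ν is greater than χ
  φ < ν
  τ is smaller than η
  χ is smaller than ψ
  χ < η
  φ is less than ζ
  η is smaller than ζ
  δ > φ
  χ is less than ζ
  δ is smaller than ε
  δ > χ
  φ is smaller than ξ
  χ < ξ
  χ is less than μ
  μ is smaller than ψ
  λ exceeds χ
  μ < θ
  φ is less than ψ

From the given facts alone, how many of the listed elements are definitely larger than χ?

Directly above χ: μ, ν, η, ξ, δ, ζ, ψ, λ.
One step further: θ, ε (10 so far).
Nothing else is reachable above χ; 10 in all.

10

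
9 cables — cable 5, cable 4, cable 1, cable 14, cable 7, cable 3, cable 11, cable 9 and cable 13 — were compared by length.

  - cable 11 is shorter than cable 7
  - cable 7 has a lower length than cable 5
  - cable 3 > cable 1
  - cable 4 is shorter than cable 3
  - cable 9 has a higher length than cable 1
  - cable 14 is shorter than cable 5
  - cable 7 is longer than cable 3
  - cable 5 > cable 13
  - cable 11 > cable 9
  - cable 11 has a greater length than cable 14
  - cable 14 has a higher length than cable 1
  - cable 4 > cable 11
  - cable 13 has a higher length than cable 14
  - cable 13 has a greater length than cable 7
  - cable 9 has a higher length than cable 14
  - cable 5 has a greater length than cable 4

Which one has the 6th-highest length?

The consecutive relations fix a unique order: cable 1 < cable 14 < cable 9 < cable 11 < cable 4 < cable 3 < cable 7 < cable 13 < cable 5.
The 6th largest is cable 11.

cable 11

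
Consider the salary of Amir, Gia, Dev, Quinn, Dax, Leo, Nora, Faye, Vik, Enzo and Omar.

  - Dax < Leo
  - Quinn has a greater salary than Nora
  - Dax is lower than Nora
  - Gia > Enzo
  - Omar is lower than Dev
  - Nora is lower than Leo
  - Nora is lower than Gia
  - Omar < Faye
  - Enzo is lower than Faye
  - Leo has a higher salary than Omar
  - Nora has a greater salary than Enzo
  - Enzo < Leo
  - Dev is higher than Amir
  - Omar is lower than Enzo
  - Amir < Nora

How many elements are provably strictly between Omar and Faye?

1

The relations place Omar below Faye. An element lies strictly between them when it is forced above Omar and also forced below Faye.
Above Omar: {Enzo, Dev, Nora, Leo, Quinn, Gia}. Below Faye: {Enzo}.
Intersection: {Enzo} — 1.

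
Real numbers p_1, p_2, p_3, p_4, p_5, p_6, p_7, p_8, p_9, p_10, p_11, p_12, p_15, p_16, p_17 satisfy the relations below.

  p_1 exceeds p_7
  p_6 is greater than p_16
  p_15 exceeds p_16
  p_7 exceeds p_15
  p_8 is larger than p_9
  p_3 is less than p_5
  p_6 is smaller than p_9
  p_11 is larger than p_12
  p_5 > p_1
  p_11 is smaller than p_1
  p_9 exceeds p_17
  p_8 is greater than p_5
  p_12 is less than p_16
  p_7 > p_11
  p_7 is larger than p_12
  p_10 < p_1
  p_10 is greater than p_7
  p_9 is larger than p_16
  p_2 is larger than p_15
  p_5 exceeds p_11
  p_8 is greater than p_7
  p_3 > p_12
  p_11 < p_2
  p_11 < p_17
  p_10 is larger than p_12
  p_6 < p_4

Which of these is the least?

p_12

Chaining upward from p_12: directly above it, p_3, p_11, p_16, p_7, p_10; then p_15, p_6, p_17, p_9, p_2, p_1, p_5, p_8; then p_4.
That covers every other element, and nothing is given below p_12, so p_12 is the least.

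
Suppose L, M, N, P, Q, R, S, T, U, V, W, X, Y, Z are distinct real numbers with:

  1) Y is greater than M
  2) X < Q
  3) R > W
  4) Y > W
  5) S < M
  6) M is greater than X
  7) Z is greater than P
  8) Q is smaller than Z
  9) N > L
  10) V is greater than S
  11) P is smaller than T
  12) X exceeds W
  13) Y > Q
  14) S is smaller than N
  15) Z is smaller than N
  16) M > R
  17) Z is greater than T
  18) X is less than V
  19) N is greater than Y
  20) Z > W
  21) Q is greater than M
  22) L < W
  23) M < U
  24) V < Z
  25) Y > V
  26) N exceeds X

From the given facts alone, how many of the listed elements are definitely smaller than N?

12

Directly below N: L, S, X, Z, Y.
One step further: P, T, W, V, M, Q (11 so far).
One step further: R (12 so far).
Nothing else is reachable below N; 12 in all.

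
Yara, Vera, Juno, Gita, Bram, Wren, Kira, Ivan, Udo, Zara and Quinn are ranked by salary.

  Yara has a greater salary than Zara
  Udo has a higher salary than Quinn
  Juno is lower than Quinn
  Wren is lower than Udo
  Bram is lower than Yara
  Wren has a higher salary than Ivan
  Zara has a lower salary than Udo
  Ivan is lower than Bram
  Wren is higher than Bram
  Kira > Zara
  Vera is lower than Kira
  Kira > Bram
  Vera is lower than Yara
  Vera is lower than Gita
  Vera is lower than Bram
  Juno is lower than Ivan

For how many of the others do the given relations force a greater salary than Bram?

4

From Bram the given relations immediately reach Wren, Yara, Kira.
From those, Udo — 4 in total.
No other element is forced above Bram by the given relations, so the count is 4.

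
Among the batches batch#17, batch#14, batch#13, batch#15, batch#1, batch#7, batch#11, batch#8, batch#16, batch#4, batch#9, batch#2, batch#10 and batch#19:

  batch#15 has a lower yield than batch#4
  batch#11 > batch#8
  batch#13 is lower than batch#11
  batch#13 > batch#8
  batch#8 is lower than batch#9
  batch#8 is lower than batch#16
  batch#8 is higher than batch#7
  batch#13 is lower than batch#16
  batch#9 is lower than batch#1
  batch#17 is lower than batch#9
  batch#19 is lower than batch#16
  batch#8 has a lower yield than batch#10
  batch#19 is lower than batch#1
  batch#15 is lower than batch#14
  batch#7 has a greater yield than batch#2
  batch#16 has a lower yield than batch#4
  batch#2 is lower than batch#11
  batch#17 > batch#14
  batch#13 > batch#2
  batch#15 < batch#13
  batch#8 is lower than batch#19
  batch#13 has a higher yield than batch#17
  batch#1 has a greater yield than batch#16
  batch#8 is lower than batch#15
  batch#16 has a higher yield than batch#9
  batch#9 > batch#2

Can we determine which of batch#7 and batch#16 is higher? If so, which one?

Chaining the given relations: batch#7 < batch#8 < batch#15 < batch#14 < batch#17 < batch#9 < batch#16.
So batch#16 is higher.

batch#16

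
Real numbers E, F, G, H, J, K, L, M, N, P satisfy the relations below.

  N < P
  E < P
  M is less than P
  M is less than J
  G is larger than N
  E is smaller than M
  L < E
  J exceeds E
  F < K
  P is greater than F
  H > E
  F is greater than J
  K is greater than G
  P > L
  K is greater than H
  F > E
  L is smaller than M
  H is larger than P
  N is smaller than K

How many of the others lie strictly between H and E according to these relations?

4

The relations place E below H. An element lies strictly between them when it is forced above E and also forced below H.
Above E: {M, J, F, P, K}. Below H: {N, L, M, J, F, P}.
Intersection: {M, J, F, P} — 4.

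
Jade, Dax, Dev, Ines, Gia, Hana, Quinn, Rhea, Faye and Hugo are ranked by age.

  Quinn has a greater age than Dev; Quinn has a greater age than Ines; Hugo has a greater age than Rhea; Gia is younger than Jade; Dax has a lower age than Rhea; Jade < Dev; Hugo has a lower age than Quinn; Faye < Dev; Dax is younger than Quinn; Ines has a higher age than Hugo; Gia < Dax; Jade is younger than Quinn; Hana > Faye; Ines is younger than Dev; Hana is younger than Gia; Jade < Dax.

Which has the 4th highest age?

Chaining the given pairs: Faye < Hana < Gia < Jade < Dax < Rhea < Hugo < Ines < Dev < Quinn.
The 4th largest is Hugo.

Hugo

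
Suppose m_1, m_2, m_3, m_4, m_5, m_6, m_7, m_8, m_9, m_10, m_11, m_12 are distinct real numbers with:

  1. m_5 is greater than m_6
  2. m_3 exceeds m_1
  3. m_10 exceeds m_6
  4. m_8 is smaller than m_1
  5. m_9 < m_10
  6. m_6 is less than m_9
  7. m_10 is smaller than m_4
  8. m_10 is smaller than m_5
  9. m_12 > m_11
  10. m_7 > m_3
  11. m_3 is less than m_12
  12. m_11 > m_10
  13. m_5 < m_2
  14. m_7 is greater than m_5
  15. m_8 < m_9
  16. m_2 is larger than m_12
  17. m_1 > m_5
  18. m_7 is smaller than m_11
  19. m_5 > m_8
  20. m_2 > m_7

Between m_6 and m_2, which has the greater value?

m_2

The relevant relations are m_6 < m_9; m_9 < m_10; m_10 < m_5; m_5 < m_1; m_1 < m_3; m_3 < m_7; m_7 < m_11; m_11 < m_12; m_12 < m_2.
Together: m_6 < m_9 < m_10 < m_5 < m_1 < m_3 < m_7 < m_11 < m_12 < m_2.
So m_6 < m_2; m_2 is the larger of the two.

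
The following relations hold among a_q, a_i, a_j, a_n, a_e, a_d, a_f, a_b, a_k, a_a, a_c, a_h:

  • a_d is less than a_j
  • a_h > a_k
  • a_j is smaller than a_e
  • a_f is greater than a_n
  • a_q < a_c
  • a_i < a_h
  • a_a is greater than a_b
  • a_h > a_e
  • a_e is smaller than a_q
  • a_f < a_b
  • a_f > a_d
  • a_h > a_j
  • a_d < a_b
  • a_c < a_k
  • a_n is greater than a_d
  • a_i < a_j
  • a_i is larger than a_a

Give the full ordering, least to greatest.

The consecutive links are each given: a_d < a_n; a_n < a_f; a_f < a_b; a_b < a_a; a_a < a_i; a_i < a_j; a_j < a_e; a_e < a_q; a_q < a_c; a_c < a_k; a_k < a_h.

a_d < a_n < a_f < a_b < a_a < a_i < a_j < a_e < a_q < a_c < a_k < a_h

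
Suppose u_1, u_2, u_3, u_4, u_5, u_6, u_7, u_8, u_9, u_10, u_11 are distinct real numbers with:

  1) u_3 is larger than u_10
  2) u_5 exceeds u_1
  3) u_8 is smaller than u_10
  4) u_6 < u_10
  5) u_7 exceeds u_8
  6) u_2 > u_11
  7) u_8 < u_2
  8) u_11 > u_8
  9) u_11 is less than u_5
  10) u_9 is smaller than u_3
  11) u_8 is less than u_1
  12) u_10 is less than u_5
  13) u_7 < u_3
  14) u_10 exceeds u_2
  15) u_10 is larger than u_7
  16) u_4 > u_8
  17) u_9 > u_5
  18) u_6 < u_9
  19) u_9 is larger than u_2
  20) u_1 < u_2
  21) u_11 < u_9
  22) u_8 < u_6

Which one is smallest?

u_8

Chaining upward from u_8: directly above it, u_7, u_1, u_6, u_4, u_11, u_2, u_10; then u_5, u_9, u_3.
That covers every other element, and nothing is given below u_8, so u_8 is the smallest.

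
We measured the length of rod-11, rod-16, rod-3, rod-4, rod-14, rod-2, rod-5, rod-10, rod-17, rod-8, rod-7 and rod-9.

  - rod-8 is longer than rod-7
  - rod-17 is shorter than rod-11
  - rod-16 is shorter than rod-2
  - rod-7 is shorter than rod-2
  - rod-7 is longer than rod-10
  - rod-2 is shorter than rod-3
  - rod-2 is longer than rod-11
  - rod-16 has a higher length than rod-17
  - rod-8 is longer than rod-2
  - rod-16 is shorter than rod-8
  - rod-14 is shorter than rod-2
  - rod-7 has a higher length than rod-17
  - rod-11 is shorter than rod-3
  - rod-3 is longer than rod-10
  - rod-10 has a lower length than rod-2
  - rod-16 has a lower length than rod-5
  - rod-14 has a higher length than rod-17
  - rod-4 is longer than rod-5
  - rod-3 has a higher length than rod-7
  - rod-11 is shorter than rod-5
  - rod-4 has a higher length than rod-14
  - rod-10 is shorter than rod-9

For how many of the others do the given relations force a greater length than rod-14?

Directly above rod-14: rod-2, rod-4.
One step further: rod-8, rod-3 (4 so far).
No other element is forced above rod-14 by the given relations, so the count is 4.

4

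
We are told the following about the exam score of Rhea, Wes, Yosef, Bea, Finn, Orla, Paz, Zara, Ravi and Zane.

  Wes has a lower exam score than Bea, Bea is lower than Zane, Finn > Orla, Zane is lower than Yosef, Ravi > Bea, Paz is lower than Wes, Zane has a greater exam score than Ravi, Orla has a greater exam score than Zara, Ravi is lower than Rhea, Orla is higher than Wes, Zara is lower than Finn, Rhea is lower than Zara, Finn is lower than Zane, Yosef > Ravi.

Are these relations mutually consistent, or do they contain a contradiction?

consistent

The single ordering Paz < Wes < Bea < Ravi < Rhea < Zara < Orla < Finn < Zane < Yosef satisfies every listed relation, so no contradiction arises.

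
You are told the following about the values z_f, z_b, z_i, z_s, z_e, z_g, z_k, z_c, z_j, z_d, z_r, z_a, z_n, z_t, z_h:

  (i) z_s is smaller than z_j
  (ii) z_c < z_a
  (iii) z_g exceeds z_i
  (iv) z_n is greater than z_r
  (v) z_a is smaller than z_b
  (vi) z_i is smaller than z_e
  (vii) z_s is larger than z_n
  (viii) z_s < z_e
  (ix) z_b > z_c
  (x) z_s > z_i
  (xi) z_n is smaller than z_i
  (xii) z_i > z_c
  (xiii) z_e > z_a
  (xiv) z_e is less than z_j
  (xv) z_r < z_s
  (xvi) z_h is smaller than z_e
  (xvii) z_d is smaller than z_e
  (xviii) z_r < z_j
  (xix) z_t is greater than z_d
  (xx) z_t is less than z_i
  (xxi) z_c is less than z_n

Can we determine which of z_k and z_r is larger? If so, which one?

undetermined

Following every chain through z_r: above z_r we get z_n, z_i, z_s, z_g, z_e, z_j.
z_k is not reached, and no chain runs the other way from z_k to z_r.
So the given relations leave the order of z_r and z_k undetermined.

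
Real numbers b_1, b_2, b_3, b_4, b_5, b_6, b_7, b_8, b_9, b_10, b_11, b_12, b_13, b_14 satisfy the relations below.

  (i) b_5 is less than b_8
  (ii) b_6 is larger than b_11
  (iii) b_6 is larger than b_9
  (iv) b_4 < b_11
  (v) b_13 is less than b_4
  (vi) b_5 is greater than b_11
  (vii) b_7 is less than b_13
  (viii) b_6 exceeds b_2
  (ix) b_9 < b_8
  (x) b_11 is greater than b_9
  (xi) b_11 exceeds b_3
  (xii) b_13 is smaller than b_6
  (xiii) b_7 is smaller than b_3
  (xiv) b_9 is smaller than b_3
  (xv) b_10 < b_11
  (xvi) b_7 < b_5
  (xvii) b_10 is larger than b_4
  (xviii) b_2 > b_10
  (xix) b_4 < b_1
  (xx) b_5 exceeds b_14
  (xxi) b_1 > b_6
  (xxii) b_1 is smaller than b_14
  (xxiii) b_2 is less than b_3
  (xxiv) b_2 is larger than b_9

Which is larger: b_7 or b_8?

b_8

Following the relations from b_7: b_7 < b_13 < b_4 < b_10 < b_2 < b_3 < b_11 < b_6 < b_1 < b_14 < b_5 < b_8.
So b_7 < b_8; b_8 is the larger of the two.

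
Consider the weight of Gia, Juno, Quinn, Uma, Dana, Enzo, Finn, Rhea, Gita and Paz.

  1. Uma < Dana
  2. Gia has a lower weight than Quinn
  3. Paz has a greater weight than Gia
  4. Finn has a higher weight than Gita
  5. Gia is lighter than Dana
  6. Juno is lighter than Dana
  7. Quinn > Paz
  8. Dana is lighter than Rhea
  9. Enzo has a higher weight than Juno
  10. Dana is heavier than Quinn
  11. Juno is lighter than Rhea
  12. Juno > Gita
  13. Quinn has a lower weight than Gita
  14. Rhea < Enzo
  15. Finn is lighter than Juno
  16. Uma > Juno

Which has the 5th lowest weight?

Piecing the relations together gives one ordering: Gia < Paz < Quinn < Gita < Finn < Juno < Uma < Dana < Rhea < Enzo.
The 5th smallest is Finn.

Finn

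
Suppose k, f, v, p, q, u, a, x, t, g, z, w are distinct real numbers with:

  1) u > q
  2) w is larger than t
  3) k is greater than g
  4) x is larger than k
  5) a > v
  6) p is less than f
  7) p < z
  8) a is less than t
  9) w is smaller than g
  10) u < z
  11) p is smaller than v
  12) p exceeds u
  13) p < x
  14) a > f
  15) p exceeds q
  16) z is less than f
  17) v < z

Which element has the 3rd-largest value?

Chaining the given pairs: q < u < p < v < z < f < a < t < w < g < k < x.
Counting 3 from the largest end gives g.

g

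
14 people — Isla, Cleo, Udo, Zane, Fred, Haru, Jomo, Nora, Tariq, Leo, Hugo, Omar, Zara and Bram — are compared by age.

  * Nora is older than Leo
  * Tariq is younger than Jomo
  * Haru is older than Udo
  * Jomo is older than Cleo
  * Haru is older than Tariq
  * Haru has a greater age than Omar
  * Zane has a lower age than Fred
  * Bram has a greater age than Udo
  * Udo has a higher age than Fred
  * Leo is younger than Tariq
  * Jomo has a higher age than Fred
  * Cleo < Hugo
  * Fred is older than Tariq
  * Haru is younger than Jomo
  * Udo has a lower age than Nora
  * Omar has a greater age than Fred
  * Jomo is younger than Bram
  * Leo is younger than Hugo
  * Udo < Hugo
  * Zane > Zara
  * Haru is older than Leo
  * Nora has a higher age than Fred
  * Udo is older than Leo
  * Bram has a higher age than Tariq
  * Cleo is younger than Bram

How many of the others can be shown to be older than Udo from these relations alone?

Directly above Udo: Hugo, Haru, Nora, Bram.
One step further: Jomo (5 so far).
No other element is forced above Udo by the given relations, so the count is 5.

5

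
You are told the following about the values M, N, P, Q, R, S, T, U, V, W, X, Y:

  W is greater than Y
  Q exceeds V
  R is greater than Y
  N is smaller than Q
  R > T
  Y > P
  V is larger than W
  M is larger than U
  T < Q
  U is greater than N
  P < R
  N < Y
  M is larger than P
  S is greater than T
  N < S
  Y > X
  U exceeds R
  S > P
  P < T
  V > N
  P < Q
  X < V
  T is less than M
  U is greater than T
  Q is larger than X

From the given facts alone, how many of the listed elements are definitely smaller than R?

The elements the relations force below R are X, P, N, T, Y — no chain reaches any other.
That is 5.

5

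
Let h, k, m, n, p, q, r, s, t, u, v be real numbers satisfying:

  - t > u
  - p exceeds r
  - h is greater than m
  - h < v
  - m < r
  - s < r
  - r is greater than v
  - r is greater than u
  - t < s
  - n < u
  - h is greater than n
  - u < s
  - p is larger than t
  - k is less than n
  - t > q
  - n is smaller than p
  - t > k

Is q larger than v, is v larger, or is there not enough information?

Following every chain through q: above q we get t, s, r, p.
v is not reached, and no chain runs the other way from v to q.
So the given relations leave the order of q and v undetermined.

undetermined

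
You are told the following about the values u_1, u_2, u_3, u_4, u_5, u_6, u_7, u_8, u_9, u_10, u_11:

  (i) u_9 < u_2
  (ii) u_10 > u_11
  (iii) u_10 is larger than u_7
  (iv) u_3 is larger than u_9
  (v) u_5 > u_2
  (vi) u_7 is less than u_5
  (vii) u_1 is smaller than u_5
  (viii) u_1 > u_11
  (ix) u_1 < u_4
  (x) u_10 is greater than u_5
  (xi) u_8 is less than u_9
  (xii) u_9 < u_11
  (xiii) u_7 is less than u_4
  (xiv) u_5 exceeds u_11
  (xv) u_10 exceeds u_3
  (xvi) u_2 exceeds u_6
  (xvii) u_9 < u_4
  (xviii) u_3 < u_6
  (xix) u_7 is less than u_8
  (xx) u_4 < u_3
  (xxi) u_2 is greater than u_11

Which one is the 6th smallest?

Piecing the relations together gives one ordering: u_7 < u_8 < u_9 < u_11 < u_1 < u_4 < u_3 < u_6 < u_2 < u_5 < u_10.
The 6th smallest is u_4.

u_4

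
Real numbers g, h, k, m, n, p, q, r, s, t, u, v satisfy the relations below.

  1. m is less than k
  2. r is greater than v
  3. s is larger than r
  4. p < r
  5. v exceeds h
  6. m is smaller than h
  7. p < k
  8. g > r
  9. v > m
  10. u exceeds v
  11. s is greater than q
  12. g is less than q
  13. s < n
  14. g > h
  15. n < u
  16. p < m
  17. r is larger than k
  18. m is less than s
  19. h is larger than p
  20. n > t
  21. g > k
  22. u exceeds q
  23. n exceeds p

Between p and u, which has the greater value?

u

The relevant relations are p < m; m < h; h < v; v < r; r < g; g < q; q < s; s < n; n < u.
Together: p < m < h < v < r < g < q < s < n < u.
So p < u; u is the larger of the two.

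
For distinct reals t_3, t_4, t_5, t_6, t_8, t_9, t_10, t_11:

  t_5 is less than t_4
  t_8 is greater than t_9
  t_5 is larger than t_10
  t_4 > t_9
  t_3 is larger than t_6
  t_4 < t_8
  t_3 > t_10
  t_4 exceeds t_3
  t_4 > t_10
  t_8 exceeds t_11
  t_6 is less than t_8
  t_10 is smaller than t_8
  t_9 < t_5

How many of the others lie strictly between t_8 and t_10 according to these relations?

Chaining upward from t_10 reaches: t_5, t_3, t_4.
Chaining downward from t_8 reaches: t_6, t_9, t_11, t_5, t_3, t_4.
Strictly between t_10 and t_8 are those in both lists: t_5, t_3, t_4 — 3 elements.

3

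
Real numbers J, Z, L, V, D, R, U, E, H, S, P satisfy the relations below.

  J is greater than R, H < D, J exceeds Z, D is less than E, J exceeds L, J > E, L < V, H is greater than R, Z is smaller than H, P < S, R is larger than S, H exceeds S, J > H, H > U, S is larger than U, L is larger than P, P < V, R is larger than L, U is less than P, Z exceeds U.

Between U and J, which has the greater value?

J

The relevant relations are U < P; P < L; L < R; R < H; H < D; D < E; E < J.
Chaining these gives U < P < L < R < H < D < E < J.
So U < J; J is the larger of the two.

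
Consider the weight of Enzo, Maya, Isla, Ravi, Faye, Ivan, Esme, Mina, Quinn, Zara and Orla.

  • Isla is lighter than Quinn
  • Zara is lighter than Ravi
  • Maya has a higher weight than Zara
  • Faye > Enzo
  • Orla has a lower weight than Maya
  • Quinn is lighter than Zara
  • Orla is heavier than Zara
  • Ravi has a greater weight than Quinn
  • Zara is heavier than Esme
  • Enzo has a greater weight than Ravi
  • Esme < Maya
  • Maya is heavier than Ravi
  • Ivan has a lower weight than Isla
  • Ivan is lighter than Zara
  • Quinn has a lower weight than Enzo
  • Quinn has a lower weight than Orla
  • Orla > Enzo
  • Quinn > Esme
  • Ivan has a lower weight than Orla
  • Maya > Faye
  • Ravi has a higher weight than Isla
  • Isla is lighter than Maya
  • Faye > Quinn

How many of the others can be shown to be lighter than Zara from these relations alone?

4

From Zara the given relations immediately reach Ivan, Esme, Quinn.
From those, Isla — 4 in total.
Nothing else is reachable below Zara; 4 in all.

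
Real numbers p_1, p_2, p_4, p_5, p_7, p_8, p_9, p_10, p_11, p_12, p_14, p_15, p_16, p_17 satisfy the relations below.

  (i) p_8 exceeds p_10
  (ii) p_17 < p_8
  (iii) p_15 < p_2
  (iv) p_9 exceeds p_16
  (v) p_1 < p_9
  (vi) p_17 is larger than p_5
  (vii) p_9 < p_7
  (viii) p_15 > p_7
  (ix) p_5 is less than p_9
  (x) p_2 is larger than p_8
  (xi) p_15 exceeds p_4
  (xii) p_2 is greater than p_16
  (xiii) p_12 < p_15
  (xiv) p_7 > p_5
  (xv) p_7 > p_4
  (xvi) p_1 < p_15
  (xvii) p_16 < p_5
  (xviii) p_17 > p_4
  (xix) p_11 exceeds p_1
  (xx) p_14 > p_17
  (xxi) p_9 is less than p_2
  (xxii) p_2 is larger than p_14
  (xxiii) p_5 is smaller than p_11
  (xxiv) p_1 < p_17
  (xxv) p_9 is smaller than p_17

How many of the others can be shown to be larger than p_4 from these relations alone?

Directly above p_4: p_7, p_17, p_15.
One step further: p_14, p_8, p_2 (6 so far).
Nothing else is reachable above p_4; 6 in all.

6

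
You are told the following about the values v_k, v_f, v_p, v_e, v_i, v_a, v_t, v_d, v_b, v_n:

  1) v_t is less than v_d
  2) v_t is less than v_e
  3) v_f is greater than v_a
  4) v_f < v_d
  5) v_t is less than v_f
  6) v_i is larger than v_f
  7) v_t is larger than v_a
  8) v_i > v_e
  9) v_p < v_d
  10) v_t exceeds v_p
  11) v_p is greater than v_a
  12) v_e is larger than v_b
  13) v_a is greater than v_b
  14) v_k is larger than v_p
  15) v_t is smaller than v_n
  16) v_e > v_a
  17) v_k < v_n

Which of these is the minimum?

v_b

Chaining upward from v_b: directly above it, v_a, v_e; then v_p, v_t, v_f, v_i; then v_k, v_n, v_d.
That covers every other element, and nothing is given below v_b, so v_b is the minimum.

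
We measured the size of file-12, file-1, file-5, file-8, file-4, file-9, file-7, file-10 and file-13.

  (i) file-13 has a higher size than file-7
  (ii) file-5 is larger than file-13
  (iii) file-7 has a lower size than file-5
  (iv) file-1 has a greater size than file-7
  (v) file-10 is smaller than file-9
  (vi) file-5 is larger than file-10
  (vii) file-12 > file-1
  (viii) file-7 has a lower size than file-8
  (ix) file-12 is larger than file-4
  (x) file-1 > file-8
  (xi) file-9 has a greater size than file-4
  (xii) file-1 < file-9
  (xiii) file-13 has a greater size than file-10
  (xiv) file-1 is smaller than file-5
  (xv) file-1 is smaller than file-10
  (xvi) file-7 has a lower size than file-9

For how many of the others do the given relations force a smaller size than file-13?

4

Directly below file-13: file-7, file-10.
One step further: file-1 (3 so far).
One step further: file-8 (4 so far).
Nothing else is reachable below file-13; 4 in all.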